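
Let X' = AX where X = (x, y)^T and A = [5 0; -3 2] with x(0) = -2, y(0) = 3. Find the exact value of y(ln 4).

2064

A = [[5,0],[-3,2]]; eigenvalues λ = 5, 2.
Eigenvectors: (1,-1) for λ=5, (0,-1) for λ=2.
From the initial condition, c_1 = -2, c_2 = -1.
y(ln 4) = (-2)(4^5)(-1) + (-1)(4^2)(-1) = 2064.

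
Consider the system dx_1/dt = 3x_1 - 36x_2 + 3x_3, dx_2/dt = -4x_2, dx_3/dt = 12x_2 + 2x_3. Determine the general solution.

x_1(t) = 6C_1e^(-4t) + C_2e^(3t) - 3C_3e^(2t), x_2(t) = C_1e^(-4t), x_3(t) = -2C_1e^(-4t) + C_3e^(2t)

Coefficient matrix A = [[3, -36, 3], [0, -4, 0], [0, 12, 2]].
det(A - λI) = 0 gives eigenvalues λ = -4, 3, 2.
For λ=-4: eigenvector (6,1,-2).
For λ=3: eigenvector (1,0,0).
For λ=2: eigenvector (-3,0,1).
General solution: C_1e^(-4t)(6,1,-2) + C_2e^(3t)(1,0,0) + C_3e^(2t)(-3,0,1).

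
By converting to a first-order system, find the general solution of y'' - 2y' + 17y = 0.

y(t) = K_1e^(t)cos(4t) + K_2e^(t)sin(4t)

Let x_1 = y, x_2 = y'. Then x_1' = x_2 and x_2' = -17x_1 + 2x_2.
A = [[0,1],[-17,2]]; det(A-λI) = λ^2 - 2λ + 17.
Eigenvalues λ = 1 ± 4i.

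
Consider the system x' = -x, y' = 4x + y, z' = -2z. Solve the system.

Coefficient matrix A = [[-1, 0, 0], [4, 1, 0], [0, 0, -2]].
det(A - λI) = 0 gives eigenvalues λ = 1, -1, -2.
For λ=1: eigenvector (0,1,0).
For λ=-1: eigenvector (1,-2,0).
For λ=-2: eigenvector (0,0,1).
General solution: C_1e^(t)(0,1,0) + C_2e^(-t)(1,-2,0) + C_3e^(-2t)(0,0,1).

x(t) = C_2e^(-t), y(t) = C_1e^(t) - 2C_2e^(-t), z(t) = C_3e^(-2t)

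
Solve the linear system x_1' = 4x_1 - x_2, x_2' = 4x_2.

Coefficient matrix A = [[4, -1], [0, 4]].
Characteristic polynomial det(A - λI) = λ^2 - 8λ + 16 = 0.
Single eigenvalue λ = 4 with algebraic multiplicity 2.
Eigenvector v = (-1,0); generalized eigenvector w with (A-λI)w=v is (3,1).
General solution: e^(4t)[C_1·v + C_2·(t·v + w)].

x_1(t) = -C_1e^(4t) - C_2te^(4t) + 3C_2e^(4t), x_2(t) = C_2e^(4t)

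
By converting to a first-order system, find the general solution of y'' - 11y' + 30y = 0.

Let x_1 = y, x_2 = y'. Then x_1' = x_2 and x_2' = -30x_1 + 11x_2.
A = [[0,1],[-30,11]]; det(A-λI) = λ^2 - 11λ + 30.
Eigenvalues λ = 5, 6 with eigenvectors (1,5), (1,6).

y(t) = c_1e^(5t) + c_2e^(6t)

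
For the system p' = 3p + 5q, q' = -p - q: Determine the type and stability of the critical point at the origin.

A = [[3,5],[-1,-1]]; det(A-λI) = λ^2 - 2λ + 2.
λ = 1 ± i: positive real part.

unstable spiral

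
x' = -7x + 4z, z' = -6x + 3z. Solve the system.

x(t) = K_1e^(-3t) + 2K_2e^(-t), z(t) = K_1e^(-3t) + 3K_2e^(-t)

Coefficient matrix A = [[-7, 4], [-6, 3]].
Characteristic polynomial det(A - λI) = λ^2 + 4λ + 3 = 0.
Eigenvalues λ = -3, -1.
For λ=-3: (A-λI) row 1 is [-4, 4], so an eigenvector is (1, 1).
For λ=-1: (A-λI) row 1 is [-6, 4], so an eigenvector is (2, 3).
General solution: K_1e^(-3t)(1,1) + K_2e^(-t)(2,3).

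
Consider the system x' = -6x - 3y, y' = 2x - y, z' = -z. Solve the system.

x(t) = 3c_1e^(-4t) - c_2e^(-3t), y(t) = -2c_1e^(-4t) + c_2e^(-3t), z(t) = c_3e^(-t)

Coefficient matrix A = [[-6, -3, 0], [2, -1, 0], [0, 0, -1]].
det(A - λI) = 0 gives eigenvalues λ = -4, -3, -1.
For λ=-4: eigenvector (3,-2,0).
For λ=-3: eigenvector (-1,1,0).
For λ=-1: eigenvector (0,0,1).
General solution: c_1e^(-4t)(3,-2,0) + c_2e^(-3t)(-1,1,0) + c_3e^(-t)(0,0,1).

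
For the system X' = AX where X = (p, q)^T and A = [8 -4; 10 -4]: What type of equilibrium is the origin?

unstable spiral

A = [[8,-4],[10,-4]]; det(A-λI) = λ^2 - 4λ + 8.
λ = 2 ± 2i: positive real part.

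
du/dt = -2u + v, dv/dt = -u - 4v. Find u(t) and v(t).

Coefficient matrix A = [[-2, 1], [-1, -4]].
Characteristic polynomial det(A - λI) = λ^2 + 6λ + 9 = 0.
Single eigenvalue λ = -3 with algebraic multiplicity 2.
Eigenvector v = (-1,1); generalized eigenvector w with (A-λI)w=v is (-3,2).
General solution: e^(-3t)[K_1·v + K_2·(t·v + w)].

u(t) = -K_1e^(-3t) - K_2te^(-3t) - 3K_2e^(-3t), v(t) = K_1e^(-3t) + K_2te^(-3t) + 2K_2e^(-3t)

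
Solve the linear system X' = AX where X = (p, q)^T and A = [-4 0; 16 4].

p(t) = K_1e^(-4t), q(t) = -2K_1e^(-4t) - K_2e^(4t)

Coefficient matrix A = [[-4, 0], [16, 4]].
Characteristic polynomial det(A - λI) = λ^2 - 16 = 0.
Eigenvalues λ = -4, 4.
For λ=-4: (A-λI) row 2 is [16, 8], so an eigenvector is (1, -2).
For λ=4: (A-λI) row 1 is [-8, 0], so an eigenvector is (0, -1).
General solution: K_1e^(-4t)(1,-2) + K_2e^(4t)(0,-1).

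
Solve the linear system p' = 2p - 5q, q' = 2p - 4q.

p(t) = -2C_1e^(-t)sin(t) + C_1e^(-t)cos(t) + C_2e^(-t)sin(t) + 2C_2e^(-t)cos(t), q(t) = -C_1e^(-t)sin(t) + C_1e^(-t)cos(t) + C_2e^(-t)sin(t) + C_2e^(-t)cos(t)

Coefficient matrix A = [[2, -5], [2, -4]].
Characteristic polynomial det(A - λI) = λ^2 + 2λ + 2 = 0.
Eigenvalues λ = -1 ± i (complex conjugate pair).
For λ=-1+i: an eigenvector is (1,1) - i(-2,-1) = (1 + 2i, 1 + i).
A real fundamental pair from Re and Im of e^((-1+i)t)v: X_1 = e^(-t)(cos(t)·(1,1) + sin(t)·(-2,-1)), X_2 = e^(-t)(sin(t)·(1,1) - cos(t)·(-2,-1)).
General solution: C_1X_1 + C_2X_2.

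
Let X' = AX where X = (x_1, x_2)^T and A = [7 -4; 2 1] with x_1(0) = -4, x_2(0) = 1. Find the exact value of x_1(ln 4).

-9856

A = [[7,-4],[2,1]]; eigenvalues λ = 3, 5.
Eigenvectors: (-1,-1) for λ=3, (-2,-1) for λ=5.
From the initial condition, c_1 = -6, c_2 = 5.
x_1(ln 4) = (-6)(4^3)(-1) + (5)(4^5)(-2) = -9856.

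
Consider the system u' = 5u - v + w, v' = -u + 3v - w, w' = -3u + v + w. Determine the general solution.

u(t) = -C_1e^(3t) + C_3e^(4t), v(t) = -C_1e^(3t) + C_2e^(2t), w(t) = C_1e^(3t) + C_2e^(2t) - C_3e^(4t)

Coefficient matrix A = [[5, -1, 1], [-1, 3, -1], [-3, 1, 1]].
det(A - λI) = 0 gives eigenvalues λ = 3, 2, 4.
For λ=3: eigenvector (-1,-1,1).
For λ=2: eigenvector (0,1,1).
For λ=4: eigenvector (1,0,-1).
General solution: C_1e^(3t)(-1,-1,1) + C_2e^(2t)(0,1,1) + C_3e^(4t)(1,0,-1).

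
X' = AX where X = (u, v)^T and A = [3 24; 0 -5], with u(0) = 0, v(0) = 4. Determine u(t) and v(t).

Coefficient matrix A = [[3, 24], [0, -5]].
Characteristic polynomial det(A - λI) = λ^2 + 2λ - 15 = 0.
Eigenvalues λ = -5, 3.
For λ=-5: (A-λI) row 1 is [8, 24], so an eigenvector is (-3, 1).
For λ=3: (A-λI) row 1 is [0, 24], so an eigenvector is (-1, 0).
General solution: C_1e^(-5t)(-3,1) + C_2e^(3t)(-1,0).
Applying u(0)=0, v(0)=4 gives C_1=4, C_2=-12.

u(t) = 12e^(3t) - 12e^(-5t), v(t) = 4e^(-5t)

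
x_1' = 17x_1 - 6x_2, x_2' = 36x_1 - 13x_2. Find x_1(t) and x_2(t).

x_1(t) = -c_1e^(5t) + c_2e^(-t), x_2(t) = -2c_1e^(5t) + 3c_2e^(-t)

Coefficient matrix A = [[17, -6], [36, -13]].
Characteristic polynomial det(A - λI) = λ^2 - 4λ - 5 = 0.
Eigenvalues λ = 5, -1.
For λ=5: (A-λI) row 1 is [12, -6], so an eigenvector is (-1, -2).
For λ=-1: (A-λI) row 1 is [18, -6], so an eigenvector is (1, 3).
General solution: c_1e^(5t)(-1,-2) + c_2e^(-t)(1,3).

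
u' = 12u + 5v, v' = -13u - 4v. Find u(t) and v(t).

Coefficient matrix A = [[12, 5], [-13, -4]].
Characteristic polynomial det(A - λI) = λ^2 - 8λ + 17 = 0.
Eigenvalues λ = 4 ± i (complex conjugate pair).
For λ=4+i: an eigenvector is (-1,2) - i(2,-3) = (-1 - 2i, 2 + 3i).
A real fundamental pair from Re and Im of e^((4+i)t)v: X_1 = e^(4t)(cos(t)·(-1,2) + sin(t)·(2,-3)), X_2 = e^(4t)(sin(t)·(-1,2) - cos(t)·(2,-3)).
General solution: c_1X_1 + c_2X_2.

u(t) = 2c_1e^(4t)sin(t) - c_1e^(4t)cos(t) - c_2e^(4t)sin(t) - 2c_2e^(4t)cos(t), v(t) = -3c_1e^(4t)sin(t) + 2c_1e^(4t)cos(t) + 2c_2e^(4t)sin(t) + 3c_2e^(4t)cos(t)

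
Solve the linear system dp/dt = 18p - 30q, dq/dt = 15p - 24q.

Coefficient matrix A = [[18, -30], [15, -24]].
Characteristic polynomial det(A - λI) = λ^2 + 6λ + 18 = 0.
Eigenvalues λ = -3 ± 3i (complex conjugate pair).
For λ=-3+3i: an eigenvector is (1,1) - i(-3,-2) = (1 + 3i, 1 + 2i).
A real fundamental pair from Re and Im of e^((-3+3i)t)v: X_1 = e^(-3t)(cos(3t)·(1,1) + sin(3t)·(-3,-2)), X_2 = e^(-3t)(sin(3t)·(1,1) - cos(3t)·(-3,-2)).
General solution: C_1X_1 + C_2X_2.

p(t) = -3C_1e^(-3t)sin(3t) + C_1e^(-3t)cos(3t) + C_2e^(-3t)sin(3t) + 3C_2e^(-3t)cos(3t), q(t) = -2C_1e^(-3t)sin(3t) + C_1e^(-3t)cos(3t) + C_2e^(-3t)sin(3t) + 2C_2e^(-3t)cos(3t)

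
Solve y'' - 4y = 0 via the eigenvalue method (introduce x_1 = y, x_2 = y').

Let x_1 = y, x_2 = y'. Then x_1' = x_2 and x_2' = 4x_1.
A = [[0,1],[4,0]]; det(A-λI) = λ^2 - 4.
Eigenvalues λ = 2, -2 with eigenvectors (1,2), (1,-2).

y(t) = c_1e^(2t) + c_2e^(-2t)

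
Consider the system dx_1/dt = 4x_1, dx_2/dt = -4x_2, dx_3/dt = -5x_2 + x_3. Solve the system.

x_1(t) = C_1e^(4t), x_2(t) = C_3e^(-4t), x_3(t) = C_2e^(t) + C_3e^(-4t)

Coefficient matrix A = [[4, 0, 0], [0, -4, 0], [0, -5, 1]].
det(A - λI) = 0 gives eigenvalues λ = 4, 1, -4.
For λ=4: eigenvector (1,0,0).
For λ=1: eigenvector (0,0,1).
For λ=-4: eigenvector (0,1,1).
General solution: C_1e^(4t)(1,0,0) + C_2e^(t)(0,0,1) + C_3e^(-4t)(0,1,1).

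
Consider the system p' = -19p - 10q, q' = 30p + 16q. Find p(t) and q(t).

Coefficient matrix A = [[-19, -10], [30, 16]].
Characteristic polynomial det(A - λI) = λ^2 + 3λ - 4 = 0.
Eigenvalues λ = -4, 1.
For λ=-4: (A-λI) row 1 is [-15, -10], so an eigenvector is (-2, 3).
For λ=1: (A-λI) row 1 is [-20, -10], so an eigenvector is (1, -2).
General solution: c_1e^(-4t)(-2,3) + c_2e^(t)(1,-2).

p(t) = -2c_1e^(-4t) + c_2e^(t), q(t) = 3c_1e^(-4t) - 2c_2e^(t)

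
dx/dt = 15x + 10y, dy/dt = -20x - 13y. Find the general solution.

Coefficient matrix A = [[15, 10], [-20, -13]].
Characteristic polynomial det(A - λI) = λ^2 - 2λ + 5 = 0.
Eigenvalues λ = 1 ± 2i (complex conjugate pair).
For λ=1+2i: an eigenvector is (-1,1) - i(-2,3) = (-1 + 2i, 1 - 3i).
A real fundamental pair from Re and Im of e^((1+2i)t)v: X_1 = e^(t)(cos(2t)·(-1,1) + sin(2t)·(-2,3)), X_2 = e^(t)(sin(2t)·(-1,1) - cos(2t)·(-2,3)).
General solution: K_1X_1 + K_2X_2.

x(t) = -2K_1e^(t)sin(2t) - K_1e^(t)cos(2t) - K_2e^(t)sin(2t) + 2K_2e^(t)cos(2t), y(t) = 3K_1e^(t)sin(2t) + K_1e^(t)cos(2t) + K_2e^(t)sin(2t) - 3K_2e^(t)cos(2t)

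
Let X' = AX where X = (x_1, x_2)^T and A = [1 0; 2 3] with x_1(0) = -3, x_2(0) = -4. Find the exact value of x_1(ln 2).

-6

A = [[1,0],[2,3]]; eigenvalues λ = 1, 3.
Eigenvectors: (-1,1) for λ=1, (0,-1) for λ=3.
From the initial condition, c_1 = 3, c_2 = 7.
x_1(ln 2) = (3)(2^1)(-1) + (7)(2^3)(0) = -6.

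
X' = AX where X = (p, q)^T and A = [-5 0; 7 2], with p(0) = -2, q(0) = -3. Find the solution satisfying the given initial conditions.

Coefficient matrix A = [[-5, 0], [7, 2]].
Characteristic polynomial det(A - λI) = λ^2 + 3λ - 10 = 0.
Eigenvalues λ = 2, -5.
For λ=2: (A-λI) row 1 is [-7, 0], so an eigenvector is (0, -1).
For λ=-5: (A-λI) row 2 is [7, 7], so an eigenvector is (-1, 1).
General solution: c_1e^(2t)(0,-1) + c_2e^(-5t)(-1,1).
Applying p(0)=-2, q(0)=-3 gives c_1=5, c_2=2.

p(t) = -2e^(-5t), q(t) = -5e^(2t) + 2e^(-5t)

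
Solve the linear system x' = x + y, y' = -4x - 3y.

x(t) = -K_1e^(-t) - K_2te^(-t) - 2K_2e^(-t), y(t) = 2K_1e^(-t) + 2K_2te^(-t) + 3K_2e^(-t)

Coefficient matrix A = [[1, 1], [-4, -3]].
Characteristic polynomial det(A - λI) = λ^2 + 2λ + 1 = 0.
Single eigenvalue λ = -1 with algebraic multiplicity 2.
Eigenvector v = (-1,2); generalized eigenvector w with (A-λI)w=v is (-2,3).
General solution: e^(-t)[K_1·v + K_2·(t·v + w)].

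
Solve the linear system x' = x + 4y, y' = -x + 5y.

x(t) = -2C_1e^(3t) - 2C_2te^(3t) - C_2e^(3t), y(t) = -C_1e^(3t) - C_2te^(3t) - C_2e^(3t)

Coefficient matrix A = [[1, 4], [-1, 5]].
Characteristic polynomial det(A - λI) = λ^2 - 6λ + 9 = 0.
Single eigenvalue λ = 3 with algebraic multiplicity 2.
Eigenvector v = (-2,-1); generalized eigenvector w with (A-λI)w=v is (-1,-1).
General solution: e^(3t)[C_1·v + C_2·(t·v + w)].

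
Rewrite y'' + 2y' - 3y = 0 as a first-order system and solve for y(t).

y(t) = c_1e^(-3t) + c_2e^(t)

Let x_1 = y, x_2 = y'. Then x_1' = x_2 and x_2' = 3x_1 - 2x_2.
A = [[0,1],[3,-2]]; det(A-λI) = λ^2 + 2λ - 3.
Eigenvalues λ = -3, 1 with eigenvectors (1,-3), (1,1).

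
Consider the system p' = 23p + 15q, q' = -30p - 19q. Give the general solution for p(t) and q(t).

p(t) = -2C_1e^(2t)sin(3t) - C_1e^(2t)cos(3t) - C_2e^(2t)sin(3t) + 2C_2e^(2t)cos(3t), q(t) = 3C_1e^(2t)sin(3t) + C_1e^(2t)cos(3t) + C_2e^(2t)sin(3t) - 3C_2e^(2t)cos(3t)

Coefficient matrix A = [[23, 15], [-30, -19]].
Characteristic polynomial det(A - λI) = λ^2 - 4λ + 13 = 0.
Eigenvalues λ = 2 ± 3i (complex conjugate pair).
For λ=2+3i: an eigenvector is (-1,1) - i(-2,3) = (-1 + 2i, 1 - 3i).
A real fundamental pair from Re and Im of e^((2+3i)t)v: X_1 = e^(2t)(cos(3t)·(-1,1) + sin(3t)·(-2,3)), X_2 = e^(2t)(sin(3t)·(-1,1) - cos(3t)·(-2,3)).
General solution: C_1X_1 + C_2X_2.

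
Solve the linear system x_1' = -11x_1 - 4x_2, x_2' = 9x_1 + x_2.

Coefficient matrix A = [[-11, -4], [9, 1]].
Characteristic polynomial det(A - λI) = λ^2 + 10λ + 25 = 0.
Single eigenvalue λ = -5 with algebraic multiplicity 2.
Eigenvector v = (2,-3); generalized eigenvector w with (A-λI)w=v is (-1,1).
General solution: e^(-5t)[c_1·v + c_2·(t·v + w)].

x_1(t) = 2c_1e^(-5t) + 2c_2te^(-5t) - c_2e^(-5t), x_2(t) = -3c_1e^(-5t) - 3c_2te^(-5t) + c_2e^(-5t)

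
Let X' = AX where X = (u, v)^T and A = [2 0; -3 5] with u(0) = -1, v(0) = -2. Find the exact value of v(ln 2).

A = [[2,0],[-3,5]]; eigenvalues λ = 2, 5.
Eigenvectors: (-1,-1) for λ=2, (0,1) for λ=5.
From the initial condition, c_1 = 1, c_2 = -1.
v(ln 2) = (1)(2^2)(-1) + (-1)(2^5)(1) = -36.

-36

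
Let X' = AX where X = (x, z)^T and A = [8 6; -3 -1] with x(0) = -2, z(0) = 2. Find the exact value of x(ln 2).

-8

A = [[8,6],[-3,-1]]; eigenvalues λ = 2, 5.
Eigenvectors: (1,-1) for λ=2, (-2,1) for λ=5.
From the initial condition, c_1 = -2, c_2 = 0.
x(ln 2) = (-2)(2^2)(1) + (0)(2^5)(-2) = -8.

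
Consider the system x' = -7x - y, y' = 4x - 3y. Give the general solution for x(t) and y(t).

x(t) = C_1e^(-5t) + C_2te^(-5t) - C_2e^(-5t), y(t) = -2C_1e^(-5t) - 2C_2te^(-5t) + C_2e^(-5t)

Coefficient matrix A = [[-7, -1], [4, -3]].
Characteristic polynomial det(A - λI) = λ^2 + 10λ + 25 = 0.
Single eigenvalue λ = -5 with algebraic multiplicity 2.
Eigenvector v = (1,-2); generalized eigenvector w with (A-λI)w=v is (-1,1).
General solution: e^(-5t)[C_1·v + C_2·(t·v + w)].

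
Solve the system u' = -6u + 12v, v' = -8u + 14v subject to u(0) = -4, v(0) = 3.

Coefficient matrix A = [[-6, 12], [-8, 14]].
Characteristic polynomial det(A - λI) = λ^2 - 8λ + 12 = 0.
Eigenvalues λ = 2, 6.
For λ=2: (A-λI) row 1 is [-8, 12], so an eigenvector is (-3, -2).
For λ=6: (A-λI) row 1 is [-12, 12], so an eigenvector is (-1, -1).
General solution: K_1e^(2t)(-3,-2) + K_2e^(6t)(-1,-1).
Applying u(0)=-4, v(0)=3 gives K_1=7, K_2=-17.

u(t) = 17e^(6t) - 21e^(2t), v(t) = 17e^(6t) - 14e^(2t)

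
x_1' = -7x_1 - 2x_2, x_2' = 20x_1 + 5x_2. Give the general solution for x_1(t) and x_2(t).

x_1(t) = -C_1e^(-t)cos(2t) - C_2e^(-t)sin(2t), x_2(t) = -C_1e^(-t)sin(2t) + 3C_1e^(-t)cos(2t) + 3C_2e^(-t)sin(2t) + C_2e^(-t)cos(2t)

Coefficient matrix A = [[-7, -2], [20, 5]].
Characteristic polynomial det(A - λI) = λ^2 + 2λ + 5 = 0.
Eigenvalues λ = -1 ± 2i (complex conjugate pair).
For λ=-1+2i: an eigenvector is (-1,3) - i(0,-1) = (-1, 3 + i).
A real fundamental pair from Re and Im of e^((-1+2i)t)v: X_1 = e^(-t)(cos(2t)·(-1,3) + sin(2t)·(0,-1)), X_2 = e^(-t)(sin(2t)·(-1,3) - cos(2t)·(0,-1)).
General solution: C_1X_1 + C_2X_2.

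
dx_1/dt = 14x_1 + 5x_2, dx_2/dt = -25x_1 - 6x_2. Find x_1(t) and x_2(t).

Coefficient matrix A = [[14, 5], [-25, -6]].
Characteristic polynomial det(A - λI) = λ^2 - 8λ + 41 = 0.
Eigenvalues λ = 4 ± 5i (complex conjugate pair).
For λ=4+5i: an eigenvector is (-1,2) - i(0,1) = (-1, 2 - i).
A real fundamental pair from Re and Im of e^((4+5i)t)v: X_1 = e^(4t)(cos(5t)·(-1,2) + sin(5t)·(0,1)), X_2 = e^(4t)(sin(5t)·(-1,2) - cos(5t)·(0,1)).
General solution: c_1X_1 + c_2X_2.

x_1(t) = -c_1e^(4t)cos(5t) - c_2e^(4t)sin(5t), x_2(t) = c_1e^(4t)sin(5t) + 2c_1e^(4t)cos(5t) + 2c_2e^(4t)sin(5t) - c_2e^(4t)cos(5t)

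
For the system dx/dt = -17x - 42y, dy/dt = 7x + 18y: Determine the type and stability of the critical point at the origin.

saddle

A = [[-17,-42],[7,18]]; det(A-λI) = λ^2 - λ - 12.
λ = 4, -3: opposite signs.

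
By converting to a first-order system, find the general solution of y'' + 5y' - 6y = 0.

Let x_1 = y, x_2 = y'. Then x_1' = x_2 and x_2' = 6x_1 - 5x_2.
A = [[0,1],[6,-5]]; det(A-λI) = λ^2 + 5λ - 6.
Eigenvalues λ = 1, -6 with eigenvectors (1,1), (1,-6).

y(t) = K_1e^(t) + K_2e^(-6t)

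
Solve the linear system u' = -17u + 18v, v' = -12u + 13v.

u(t) = c_1e^(t) - 3c_2e^(-5t), v(t) = c_1e^(t) - 2c_2e^(-5t)

Coefficient matrix A = [[-17, 18], [-12, 13]].
Characteristic polynomial det(A - λI) = λ^2 + 4λ - 5 = 0.
Eigenvalues λ = 1, -5.
For λ=1: (A-λI) row 1 is [-18, 18], so an eigenvector is (1, 1).
For λ=-5: (A-λI) row 1 is [-12, 18], so an eigenvector is (-3, -2).
General solution: c_1e^(t)(1,1) + c_2e^(-5t)(-3,-2).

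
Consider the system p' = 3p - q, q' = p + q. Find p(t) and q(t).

Coefficient matrix A = [[3, -1], [1, 1]].
Characteristic polynomial det(A - λI) = λ^2 - 4λ + 4 = 0.
Single eigenvalue λ = 2 with algebraic multiplicity 2.
Eigenvector v = (1,1); generalized eigenvector w with (A-λI)w=v is (3,2).
General solution: e^(2t)[K_1·v + K_2·(t·v + w)].

p(t) = K_1e^(2t) + K_2te^(2t) + 3K_2e^(2t), q(t) = K_1e^(2t) + K_2te^(2t) + 2K_2e^(2t)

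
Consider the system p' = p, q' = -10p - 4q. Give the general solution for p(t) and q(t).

Coefficient matrix A = [[1, 0], [-10, -4]].
Characteristic polynomial det(A - λI) = λ^2 + 3λ - 4 = 0.
Eigenvalues λ = -4, 1.
For λ=-4: (A-λI) row 1 is [5, 0], so an eigenvector is (0, -1).
For λ=1: (A-λI) row 2 is [-10, -5], so an eigenvector is (1, -2).
General solution: K_1e^(-4t)(0,-1) + K_2e^(t)(1,-2).

p(t) = K_2e^(t), q(t) = -K_1e^(-4t) - 2K_2e^(t)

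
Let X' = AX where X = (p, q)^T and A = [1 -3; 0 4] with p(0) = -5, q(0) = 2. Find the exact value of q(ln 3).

A = [[1,-3],[0,4]]; eigenvalues λ = 4, 1.
Eigenvectors: (-1,1) for λ=4, (1,0) for λ=1.
From the initial condition, c_1 = 2, c_2 = -3.
q(ln 3) = (2)(3^4)(1) + (-3)(3^1)(0) = 162.

162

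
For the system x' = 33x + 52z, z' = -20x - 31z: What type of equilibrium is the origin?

unstable spiral

A = [[33,52],[-20,-31]]; det(A-λI) = λ^2 - 2λ + 17.
λ = 1 ± 4i: positive real part.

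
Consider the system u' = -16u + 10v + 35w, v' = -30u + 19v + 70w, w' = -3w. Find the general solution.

u(t) = c_1e^(4t) - 2c_2e^(-t) - 5c_3e^(-3t), v(t) = 2c_1e^(4t) - 3c_2e^(-t) - 10c_3e^(-3t), w(t) = c_3e^(-3t)

Coefficient matrix A = [[-16, 10, 35], [-30, 19, 70], [0, 0, -3]].
det(A - λI) = 0 gives eigenvalues λ = 4, -1, -3.
For λ=4: eigenvector (1,2,0).
For λ=-1: eigenvector (-2,-3,0).
For λ=-3: eigenvector (-5,-10,1).
General solution: c_1e^(4t)(1,2,0) + c_2e^(-t)(-2,-3,0) + c_3e^(-3t)(-5,-10,1).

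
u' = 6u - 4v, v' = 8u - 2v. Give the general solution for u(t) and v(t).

u(t) = -c_1e^(2t)sin(4t) + c_2e^(2t)cos(4t), v(t) = -c_1e^(2t)sin(4t) + c_1e^(2t)cos(4t) + c_2e^(2t)sin(4t) + c_2e^(2t)cos(4t)

Coefficient matrix A = [[6, -4], [8, -2]].
Characteristic polynomial det(A - λI) = λ^2 - 4λ + 20 = 0.
Eigenvalues λ = 2 ± 4i (complex conjugate pair).
For λ=2+4i: an eigenvector is (0,1) - i(-1,-1) = (0 + i, 1 + i).
A real fundamental pair from Re and Im of e^((2+4i)t)v: X_1 = e^(2t)(cos(4t)·(0,1) + sin(4t)·(-1,-1)), X_2 = e^(2t)(sin(4t)·(0,1) - cos(4t)·(-1,-1)).
General solution: c_1X_1 + c_2X_2.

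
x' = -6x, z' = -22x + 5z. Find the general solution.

x(t) = c_2e^(-6t), z(t) = -c_1e^(5t) + 2c_2e^(-6t)

Coefficient matrix A = [[-6, 0], [-22, 5]].
Characteristic polynomial det(A - λI) = λ^2 + λ - 30 = 0.
Eigenvalues λ = 5, -6.
For λ=5: (A-λI) row 1 is [-11, 0], so an eigenvector is (0, -1).
For λ=-6: (A-λI) row 2 is [-22, 11], so an eigenvector is (1, 2).
General solution: c_1e^(5t)(0,-1) + c_2e^(-6t)(1,2).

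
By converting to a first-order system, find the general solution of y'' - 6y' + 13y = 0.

Let x_1 = y, x_2 = y'. Then x_1' = x_2 and x_2' = -13x_1 + 6x_2.
A = [[0,1],[-13,6]]; det(A-λI) = λ^2 - 6λ + 13.
Eigenvalues λ = 3 ± 2i.

y(t) = K_1e^(3t)cos(2t) + K_2e^(3t)sin(2t)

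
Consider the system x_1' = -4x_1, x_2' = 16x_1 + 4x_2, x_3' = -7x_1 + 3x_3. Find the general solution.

Coefficient matrix A = [[-4, 0, 0], [16, 4, 0], [-7, 0, 3]].
det(A - λI) = 0 gives eigenvalues λ = -4, 4, 3.
For λ=-4: eigenvector (1,-2,1).
For λ=4: eigenvector (0,1,0).
For λ=3: eigenvector (0,0,1).
General solution: K_1e^(-4t)(1,-2,1) + K_2e^(4t)(0,1,0) + K_3e^(3t)(0,0,1).

x_1(t) = K_1e^(-4t), x_2(t) = -2K_1e^(-4t) + K_2e^(4t), x_3(t) = K_1e^(-4t) + K_3e^(3t)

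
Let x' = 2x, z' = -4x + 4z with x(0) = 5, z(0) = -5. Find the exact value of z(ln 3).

A = [[2,0],[-4,4]]; eigenvalues λ = 2, 4.
Eigenvectors: (1,2) for λ=2, (0,1) for λ=4.
From the initial condition, c_1 = 5, c_2 = -15.
z(ln 3) = (5)(3^2)(2) + (-15)(3^4)(1) = -1125.

-1125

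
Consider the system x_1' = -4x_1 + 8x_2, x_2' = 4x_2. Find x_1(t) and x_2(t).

x_1(t) = C_1e^(-4t) - C_2e^(4t), x_2(t) = -C_2e^(4t)

Coefficient matrix A = [[-4, 8], [0, 4]].
Characteristic polynomial det(A - λI) = λ^2 - 16 = 0.
Eigenvalues λ = -4, 4.
For λ=-4: (A-λI) row 1 is [0, 8], so an eigenvector is (1, 0).
For λ=4: (A-λI) row 1 is [-8, 8], so an eigenvector is (-1, -1).
General solution: C_1e^(-4t)(1,0) + C_2e^(4t)(-1,-1).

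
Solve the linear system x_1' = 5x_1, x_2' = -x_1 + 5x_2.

x_1(t) = -c_2e^(5t), x_2(t) = c_1e^(5t) + c_2te^(5t) - 3c_2e^(5t)

Coefficient matrix A = [[5, 0], [-1, 5]].
Characteristic polynomial det(A - λI) = λ^2 - 10λ + 25 = 0.
Single eigenvalue λ = 5 with algebraic multiplicity 2.
Eigenvector v = (0,1); generalized eigenvector w with (A-λI)w=v is (-1,-3).
General solution: e^(5t)[c_1·v + c_2·(t·v + w)].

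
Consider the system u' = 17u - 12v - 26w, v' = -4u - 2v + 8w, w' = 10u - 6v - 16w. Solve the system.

Coefficient matrix A = [[17, -12, -26], [-4, -2, 8], [10, -6, -16]].
det(A - λI) = 0 gives eigenvalues λ = -3, 4, -2.
For λ=-3: eigenvector (5,4,2).
For λ=4: eigenvector (-2,0,-1).
For λ=-2: eigenvector (2,1,1).
General solution: K_1e^(-3t)(5,4,2) + K_2e^(4t)(-2,0,-1) + K_3e^(-2t)(2,1,1).

u(t) = 5K_1e^(-3t) - 2K_2e^(4t) + 2K_3e^(-2t), v(t) = 4K_1e^(-3t) + K_3e^(-2t), w(t) = 2K_1e^(-3t) - K_2e^(4t) + K_3e^(-2t)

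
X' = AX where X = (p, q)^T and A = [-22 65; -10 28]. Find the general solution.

Coefficient matrix A = [[-22, 65], [-10, 28]].
Characteristic polynomial det(A - λI) = λ^2 - 6λ + 34 = 0.
Eigenvalues λ = 3 ± 5i (complex conjugate pair).
For λ=3+5i: an eigenvector is (-2,-1) - i(-3,-1) = (-2 + 3i, -1 + i).
A real fundamental pair from Re and Im of e^((3+5i)t)v: X_1 = e^(3t)(cos(5t)·(-2,-1) + sin(5t)·(-3,-1)), X_2 = e^(3t)(sin(5t)·(-2,-1) - cos(5t)·(-3,-1)).
General solution: c_1X_1 + c_2X_2.

p(t) = -3c_1e^(3t)sin(5t) - 2c_1e^(3t)cos(5t) - 2c_2e^(3t)sin(5t) + 3c_2e^(3t)cos(5t), q(t) = -c_1e^(3t)sin(5t) - c_1e^(3t)cos(5t) - c_2e^(3t)sin(5t) + c_2e^(3t)cos(5t)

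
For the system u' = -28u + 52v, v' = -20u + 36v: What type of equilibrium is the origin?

unstable spiral

A = [[-28,52],[-20,36]]; det(A-λI) = λ^2 - 8λ + 32.
λ = 4 ± 4i: positive real part.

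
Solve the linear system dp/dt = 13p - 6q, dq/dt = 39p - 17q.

Coefficient matrix A = [[13, -6], [39, -17]].
Characteristic polynomial det(A - λI) = λ^2 + 4λ + 13 = 0.
Eigenvalues λ = -2 ± 3i (complex conjugate pair).
For λ=-2+3i: an eigenvector is (1,3) - i(-1,-2) = (1 + i, 3 + 2i).
A real fundamental pair from Re and Im of e^((-2+3i)t)v: X_1 = e^(-2t)(cos(3t)·(1,3) + sin(3t)·(-1,-2)), X_2 = e^(-2t)(sin(3t)·(1,3) - cos(3t)·(-1,-2)).
General solution: c_1X_1 + c_2X_2.

p(t) = -c_1e^(-2t)sin(3t) + c_1e^(-2t)cos(3t) + c_2e^(-2t)sin(3t) + c_2e^(-2t)cos(3t), q(t) = -2c_1e^(-2t)sin(3t) + 3c_1e^(-2t)cos(3t) + 3c_2e^(-2t)sin(3t) + 2c_2e^(-2t)cos(3t)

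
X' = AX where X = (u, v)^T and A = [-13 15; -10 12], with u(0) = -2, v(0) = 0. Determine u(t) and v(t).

u(t) = 4e^(2t) - 6e^(-3t), v(t) = 4e^(2t) - 4e^(-3t)

Coefficient matrix A = [[-13, 15], [-10, 12]].
Characteristic polynomial det(A - λI) = λ^2 + λ - 6 = 0.
Eigenvalues λ = 2, -3.
For λ=2: (A-λI) row 1 is [-15, 15], so an eigenvector is (-1, -1).
For λ=-3: (A-λI) row 1 is [-10, 15], so an eigenvector is (3, 2).
General solution: C_1e^(2t)(-1,-1) + C_2e^(-3t)(3,2).
Applying u(0)=-2, v(0)=0 gives C_1=-4, C_2=-2.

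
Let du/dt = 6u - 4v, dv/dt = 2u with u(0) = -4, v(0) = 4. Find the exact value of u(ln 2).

A = [[6,-4],[2,0]]; eigenvalues λ = 2, 4.
Eigenvectors: (1,1) for λ=2, (-2,-1) for λ=4.
From the initial condition, c_1 = 12, c_2 = 8.
u(ln 2) = (12)(2^2)(1) + (8)(2^4)(-2) = -208.

-208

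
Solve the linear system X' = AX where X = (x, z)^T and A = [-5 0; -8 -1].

Coefficient matrix A = [[-5, 0], [-8, -1]].
Characteristic polynomial det(A - λI) = λ^2 + 6λ + 5 = 0.
Eigenvalues λ = -5, -1.
For λ=-5: (A-λI) row 2 is [-8, 4], so an eigenvector is (-1, -2).
For λ=-1: (A-λI) row 1 is [-4, 0], so an eigenvector is (0, -1).
General solution: c_1e^(-5t)(-1,-2) + c_2e^(-t)(0,-1).

x(t) = -c_1e^(-5t), z(t) = -2c_1e^(-5t) - c_2e^(-t)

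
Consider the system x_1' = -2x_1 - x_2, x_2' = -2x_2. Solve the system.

x_1(t) = -c_1e^(-2t) - c_2te^(-2t) - 2c_2e^(-2t), x_2(t) = c_2e^(-2t)

Coefficient matrix A = [[-2, -1], [0, -2]].
Characteristic polynomial det(A - λI) = λ^2 + 4λ + 4 = 0.
Single eigenvalue λ = -2 with algebraic multiplicity 2.
Eigenvector v = (-1,0); generalized eigenvector w with (A-λI)w=v is (-2,1).
General solution: e^(-2t)[c_1·v + c_2·(t·v + w)].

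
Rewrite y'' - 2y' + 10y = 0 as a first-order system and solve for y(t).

Let x_1 = y, x_2 = y'. Then x_1' = x_2 and x_2' = -10x_1 + 2x_2.
A = [[0,1],[-10,2]]; det(A-λI) = λ^2 - 2λ + 10.
Eigenvalues λ = 1 ± 3i.

y(t) = K_1e^(t)cos(3t) + K_2e^(t)sin(3t)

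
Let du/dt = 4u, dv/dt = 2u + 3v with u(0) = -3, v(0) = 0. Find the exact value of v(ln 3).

-324

A = [[4,0],[2,3]]; eigenvalues λ = 3, 4.
Eigenvectors: (0,-1) for λ=3, (-1,-2) for λ=4.
From the initial condition, c_1 = -6, c_2 = 3.
v(ln 3) = (-6)(3^3)(-1) + (3)(3^4)(-2) = -324.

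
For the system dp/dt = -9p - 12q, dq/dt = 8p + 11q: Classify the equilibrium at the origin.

A = [[-9,-12],[8,11]]; det(A-λI) = λ^2 - 2λ - 3.
λ = 3, -1: opposite signs.

saddle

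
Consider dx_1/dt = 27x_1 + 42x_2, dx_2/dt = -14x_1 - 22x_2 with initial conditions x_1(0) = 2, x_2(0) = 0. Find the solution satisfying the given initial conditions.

x_1(t) = 8e^(6t) - 6e^(-t), x_2(t) = -4e^(6t) + 4e^(-t)

Coefficient matrix A = [[27, 42], [-14, -22]].
Characteristic polynomial det(A - λI) = λ^2 - 5λ - 6 = 0.
Eigenvalues λ = 6, -1.
For λ=6: (A-λI) row 1 is [21, 42], so an eigenvector is (2, -1).
For λ=-1: (A-λI) row 1 is [28, 42], so an eigenvector is (3, -2).
General solution: K_1e^(6t)(2,-1) + K_2e^(-t)(3,-2).
Applying x_1(0)=2, x_2(0)=0 gives K_1=4, K_2=-2.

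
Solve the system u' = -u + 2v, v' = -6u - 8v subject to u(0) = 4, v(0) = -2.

Coefficient matrix A = [[-1, 2], [-6, -8]].
Characteristic polynomial det(A - λI) = λ^2 + 9λ + 20 = 0.
Eigenvalues λ = -4, -5.
For λ=-4: (A-λI) row 1 is [3, 2], so an eigenvector is (2, -3).
For λ=-5: (A-λI) row 1 is [4, 2], so an eigenvector is (-1, 2).
General solution: K_1e^(-4t)(2,-3) + K_2e^(-5t)(-1,2).
Applying u(0)=4, v(0)=-2 gives K_1=6, K_2=8.

u(t) = 12e^(-4t) - 8e^(-5t), v(t) = -18e^(-4t) + 16e^(-5t)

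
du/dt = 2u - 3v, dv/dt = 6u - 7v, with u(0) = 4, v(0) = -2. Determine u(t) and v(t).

Coefficient matrix A = [[2, -3], [6, -7]].
Characteristic polynomial det(A - λI) = λ^2 + 5λ + 4 = 0.
Eigenvalues λ = -1, -4.
For λ=-1: (A-λI) row 1 is [3, -3], so an eigenvector is (1, 1).
For λ=-4: (A-λI) row 1 is [6, -3], so an eigenvector is (-1, -2).
General solution: c_1e^(-t)(1,1) + c_2e^(-4t)(-1,-2).
Applying u(0)=4, v(0)=-2 gives c_1=10, c_2=6.

u(t) = 10e^(-t) - 6e^(-4t), v(t) = 10e^(-t) - 12e^(-4t)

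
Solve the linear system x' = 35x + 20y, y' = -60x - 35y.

Coefficient matrix A = [[35, 20], [-60, -35]].
Characteristic polynomial det(A - λI) = λ^2 - 25 = 0.
Eigenvalues λ = 5, -5.
For λ=5: (A-λI) row 1 is [30, 20], so an eigenvector is (-2, 3).
For λ=-5: (A-λI) row 1 is [40, 20], so an eigenvector is (-1, 2).
General solution: c_1e^(5t)(-2,3) + c_2e^(-5t)(-1,2).

x(t) = -2c_1e^(5t) - c_2e^(-5t), y(t) = 3c_1e^(5t) + 2c_2e^(-5t)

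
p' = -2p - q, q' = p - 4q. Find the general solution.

p(t) = -C_1e^(-3t) - C_2te^(-3t) - 3C_2e^(-3t), q(t) = -C_1e^(-3t) - C_2te^(-3t) - 2C_2e^(-3t)

Coefficient matrix A = [[-2, -1], [1, -4]].
Characteristic polynomial det(A - λI) = λ^2 + 6λ + 9 = 0.
Single eigenvalue λ = -3 with algebraic multiplicity 2.
Eigenvector v = (-1,-1); generalized eigenvector w with (A-λI)w=v is (-3,-2).
General solution: e^(-3t)[C_1·v + C_2·(t·v + w)].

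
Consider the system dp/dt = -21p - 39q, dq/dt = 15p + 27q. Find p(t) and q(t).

Coefficient matrix A = [[-21, -39], [15, 27]].
Characteristic polynomial det(A - λI) = λ^2 - 6λ + 18 = 0.
Eigenvalues λ = 3 ± 3i (complex conjugate pair).
For λ=3+3i: an eigenvector is (3,-2) - i(2,-1) = (3 - 2i, -2 + i).
A real fundamental pair from Re and Im of e^((3+3i)t)v: X_1 = e^(3t)(cos(3t)·(3,-2) + sin(3t)·(2,-1)), X_2 = e^(3t)(sin(3t)·(3,-2) - cos(3t)·(2,-1)).
General solution: K_1X_1 + K_2X_2.

p(t) = 2K_1e^(3t)sin(3t) + 3K_1e^(3t)cos(3t) + 3K_2e^(3t)sin(3t) - 2K_2e^(3t)cos(3t), q(t) = -K_1e^(3t)sin(3t) - 2K_1e^(3t)cos(3t) - 2K_2e^(3t)sin(3t) + K_2e^(3t)cos(3t)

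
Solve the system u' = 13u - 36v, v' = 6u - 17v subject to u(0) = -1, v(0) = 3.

u(t) = -21e^(t) + 20e^(-5t), v(t) = -7e^(t) + 10e^(-5t)

Coefficient matrix A = [[13, -36], [6, -17]].
Characteristic polynomial det(A - λI) = λ^2 + 4λ - 5 = 0.
Eigenvalues λ = -5, 1.
For λ=-5: (A-λI) row 1 is [18, -36], so an eigenvector is (-2, -1).
For λ=1: (A-λI) row 1 is [12, -36], so an eigenvector is (3, 1).
General solution: c_1e^(-5t)(-2,-1) + c_2e^(t)(3,1).
Applying u(0)=-1, v(0)=3 gives c_1=-10, c_2=-7.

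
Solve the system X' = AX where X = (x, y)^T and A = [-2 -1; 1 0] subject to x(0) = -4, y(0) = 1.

x(t) = 3te^(-t) - 4e^(-t), y(t) = -3te^(-t) + e^(-t)

Coefficient matrix A = [[-2, -1], [1, 0]].
Characteristic polynomial det(A - λI) = λ^2 + 2λ + 1 = 0.
Single eigenvalue λ = -1 with algebraic multiplicity 2.
Eigenvector v = (1,-1); generalized eigenvector w with (A-λI)w=v is (1,-2).
General solution: e^(-t)[K_1·v + K_2·(t·v + w)].
Applying x(0)=-4, y(0)=1 gives K_1=-7, K_2=3.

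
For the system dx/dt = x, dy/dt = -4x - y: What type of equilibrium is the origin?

saddle

A = [[1,0],[-4,-1]]; det(A-λI) = λ^2 - 1.
λ = 1, -1: opposite signs.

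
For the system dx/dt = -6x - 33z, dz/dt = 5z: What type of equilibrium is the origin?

A = [[-6,-33],[0,5]]; det(A-λI) = λ^2 + λ - 30.
λ = 5, -6: opposite signs.

saddle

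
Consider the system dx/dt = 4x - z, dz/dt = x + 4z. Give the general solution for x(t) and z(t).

x(t) = c_1e^(4t)sin(t) - c_2e^(4t)cos(t), z(t) = -c_1e^(4t)cos(t) - c_2e^(4t)sin(t)

Coefficient matrix A = [[4, -1], [1, 4]].
Characteristic polynomial det(A - λI) = λ^2 - 8λ + 17 = 0.
Eigenvalues λ = 4 ± i (complex conjugate pair).
For λ=4+i: an eigenvector is (0,-1) - i(1,0) = (0 - i, -1).
A real fundamental pair from Re and Im of e^((4+i)t)v: X_1 = e^(4t)(cos(t)·(0,-1) + sin(t)·(1,0)), X_2 = e^(4t)(sin(t)·(0,-1) - cos(t)·(1,0)).
General solution: c_1X_1 + c_2X_2.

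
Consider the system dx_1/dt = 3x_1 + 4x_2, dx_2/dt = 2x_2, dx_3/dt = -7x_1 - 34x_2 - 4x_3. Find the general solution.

Coefficient matrix A = [[3, 4, 0], [0, 2, 0], [-7, -34, -4]].
det(A - λI) = 0 gives eigenvalues λ = 3, 2, -4.
For λ=3: eigenvector (1,0,-1).
For λ=2: eigenvector (-4,1,-1).
For λ=-4: eigenvector (0,0,1).
General solution: c_1e^(3t)(1,0,-1) + c_2e^(2t)(-4,1,-1) + c_3e^(-4t)(0,0,1).

x_1(t) = c_1e^(3t) - 4c_2e^(2t), x_2(t) = c_2e^(2t), x_3(t) = -c_1e^(3t) - c_2e^(2t) + c_3e^(-4t)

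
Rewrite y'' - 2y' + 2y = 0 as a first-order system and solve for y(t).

Let x_1 = y, x_2 = y'. Then x_1' = x_2 and x_2' = -2x_1 + 2x_2.
A = [[0,1],[-2,2]]; det(A-λI) = λ^2 - 2λ + 2.
Eigenvalues λ = 1 ± i.

y(t) = C_1e^(t)cos(t) + C_2e^(t)sin(t)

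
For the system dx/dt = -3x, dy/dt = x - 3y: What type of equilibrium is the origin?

A = [[-3,0],[1,-3]]; det(A-λI) = λ^2 + 6λ + 9.
repeated λ = -3 with a single eigenvector.

stable improper node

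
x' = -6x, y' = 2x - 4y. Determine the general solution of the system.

Coefficient matrix A = [[-6, 0], [2, -4]].
Characteristic polynomial det(A - λI) = λ^2 + 10λ + 24 = 0.
Eigenvalues λ = -6, -4.
For λ=-6: (A-λI) row 2 is [2, 2], so an eigenvector is (1, -1).
For λ=-4: (A-λI) row 1 is [-2, 0], so an eigenvector is (0, 1).
General solution: C_1e^(-6t)(1,-1) + C_2e^(-4t)(0,1).

x(t) = C_1e^(-6t), y(t) = -C_1e^(-6t) + C_2e^(-4t)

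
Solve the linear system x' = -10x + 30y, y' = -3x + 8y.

x(t) = K_1e^(-t)sin(3t) + 3K_1e^(-t)cos(3t) + 3K_2e^(-t)sin(3t) - K_2e^(-t)cos(3t), y(t) = K_1e^(-t)cos(3t) + K_2e^(-t)sin(3t)

Coefficient matrix A = [[-10, 30], [-3, 8]].
Characteristic polynomial det(A - λI) = λ^2 + 2λ + 10 = 0.
Eigenvalues λ = -1 ± 3i (complex conjugate pair).
For λ=-1+3i: an eigenvector is (3,1) - i(1,0) = (3 - i, 1).
A real fundamental pair from Re and Im of e^((-1+3i)t)v: X_1 = e^(-t)(cos(3t)·(3,1) + sin(3t)·(1,0)), X_2 = e^(-t)(sin(3t)·(3,1) - cos(3t)·(1,0)).
General solution: K_1X_1 + K_2X_2.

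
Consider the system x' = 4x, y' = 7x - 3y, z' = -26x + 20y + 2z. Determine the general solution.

x(t) = C_1e^(4t), y(t) = C_1e^(4t) + C_2e^(-3t), z(t) = -3C_1e^(4t) - 4C_2e^(-3t) + C_3e^(2t)

Coefficient matrix A = [[4, 0, 0], [7, -3, 0], [-26, 20, 2]].
det(A - λI) = 0 gives eigenvalues λ = 4, -3, 2.
For λ=4: eigenvector (1,1,-3).
For λ=-3: eigenvector (0,1,-4).
For λ=2: eigenvector (0,0,1).
General solution: C_1e^(4t)(1,1,-3) + C_2e^(-3t)(0,1,-4) + C_3e^(2t)(0,0,1).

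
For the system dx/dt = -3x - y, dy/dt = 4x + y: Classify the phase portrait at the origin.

A = [[-3,-1],[4,1]]; det(A-λI) = λ^2 + 2λ + 1.
repeated λ = -1 with a single eigenvector.

stable improper node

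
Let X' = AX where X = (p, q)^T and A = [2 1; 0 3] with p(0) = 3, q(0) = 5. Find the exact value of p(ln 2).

A = [[2,1],[0,3]]; eigenvalues λ = 3, 2.
Eigenvectors: (1,1) for λ=3, (-1,0) for λ=2.
From the initial condition, c_1 = 5, c_2 = 2.
p(ln 2) = (5)(2^3)(1) + (2)(2^2)(-1) = 32.

32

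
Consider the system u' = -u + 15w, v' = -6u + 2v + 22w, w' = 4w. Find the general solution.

u(t) = 3C_2e^(4t) - C_3e^(-t), v(t) = C_1e^(2t) + 2C_2e^(4t) - 2C_3e^(-t), w(t) = C_2e^(4t)

Coefficient matrix A = [[-1, 0, 15], [-6, 2, 22], [0, 0, 4]].
det(A - λI) = 0 gives eigenvalues λ = 2, 4, -1.
For λ=2: eigenvector (0,1,0).
For λ=4: eigenvector (3,2,1).
For λ=-1: eigenvector (-1,-2,0).
General solution: C_1e^(2t)(0,1,0) + C_2e^(4t)(3,2,1) + C_3e^(-t)(-1,-2,0).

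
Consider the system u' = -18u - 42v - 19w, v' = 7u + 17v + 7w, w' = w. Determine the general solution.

u(t) = -C_1e^(t) - 3C_2e^(-4t) - 2C_3e^(3t), v(t) = C_2e^(-4t) + C_3e^(3t), w(t) = C_1e^(t)

Coefficient matrix A = [[-18, -42, -19], [7, 17, 7], [0, 0, 1]].
det(A - λI) = 0 gives eigenvalues λ = 1, -4, 3.
For λ=1: eigenvector (-1,0,1).
For λ=-4: eigenvector (-3,1,0).
For λ=3: eigenvector (-2,1,0).
General solution: C_1e^(t)(-1,0,1) + C_2e^(-4t)(-3,1,0) + C_3e^(3t)(-2,1,0).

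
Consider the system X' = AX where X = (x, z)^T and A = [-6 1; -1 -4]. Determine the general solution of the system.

Coefficient matrix A = [[-6, 1], [-1, -4]].
Characteristic polynomial det(A - λI) = λ^2 + 10λ + 25 = 0.
Single eigenvalue λ = -5 with algebraic multiplicity 2.
Eigenvector v = (1,1); generalized eigenvector w with (A-λI)w=v is (-3,-2).
General solution: e^(-5t)[c_1·v + c_2·(t·v + w)].

x(t) = c_1e^(-5t) + c_2te^(-5t) - 3c_2e^(-5t), z(t) = c_1e^(-5t) + c_2te^(-5t) - 2c_2e^(-5t)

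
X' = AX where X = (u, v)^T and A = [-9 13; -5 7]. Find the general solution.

Coefficient matrix A = [[-9, 13], [-5, 7]].
Characteristic polynomial det(A - λI) = λ^2 + 2λ + 2 = 0.
Eigenvalues λ = -1 ± i (complex conjugate pair).
For λ=-1+i: an eigenvector is (3,2) - i(2,1) = (3 - 2i, 2 - i).
A real fundamental pair from Re and Im of e^((-1+i)t)v: X_1 = e^(-t)(cos(t)·(3,2) + sin(t)·(2,1)), X_2 = e^(-t)(sin(t)·(3,2) - cos(t)·(2,1)).
General solution: c_1X_1 + c_2X_2.

u(t) = 2c_1e^(-t)sin(t) + 3c_1e^(-t)cos(t) + 3c_2e^(-t)sin(t) - 2c_2e^(-t)cos(t), v(t) = c_1e^(-t)sin(t) + 2c_1e^(-t)cos(t) + 2c_2e^(-t)sin(t) - c_2e^(-t)cos(t)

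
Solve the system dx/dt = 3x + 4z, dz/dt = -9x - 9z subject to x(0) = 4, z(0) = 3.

x(t) = 36te^(-3t) + 4e^(-3t), z(t) = -54te^(-3t) + 3e^(-3t)

Coefficient matrix A = [[3, 4], [-9, -9]].
Characteristic polynomial det(A - λI) = λ^2 + 6λ + 9 = 0.
Single eigenvalue λ = -3 with algebraic multiplicity 2.
Eigenvector v = (2,-3); generalized eigenvector w with (A-λI)w=v is (1,-1).
General solution: e^(-3t)[K_1·v + K_2·(t·v + w)].
Applying x(0)=4, z(0)=3 gives K_1=-7, K_2=18.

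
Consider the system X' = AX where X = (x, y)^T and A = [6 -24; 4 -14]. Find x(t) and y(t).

Coefficient matrix A = [[6, -24], [4, -14]].
Characteristic polynomial det(A - λI) = λ^2 + 8λ + 12 = 0.
Eigenvalues λ = -2, -6.
For λ=-2: (A-λI) row 1 is [8, -24], so an eigenvector is (3, 1).
For λ=-6: (A-λI) row 1 is [12, -24], so an eigenvector is (2, 1).
General solution: c_1e^(-2t)(3,1) + c_2e^(-6t)(2,1).

x(t) = 3c_1e^(-2t) + 2c_2e^(-6t), y(t) = c_1e^(-2t) + c_2e^(-6t)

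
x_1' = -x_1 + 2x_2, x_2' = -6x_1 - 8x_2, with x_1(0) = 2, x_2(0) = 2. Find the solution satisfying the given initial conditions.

Coefficient matrix A = [[-1, 2], [-6, -8]].
Characteristic polynomial det(A - λI) = λ^2 + 9λ + 20 = 0.
Eigenvalues λ = -4, -5.
For λ=-4: (A-λI) row 1 is [3, 2], so an eigenvector is (2, -3).
For λ=-5: (A-λI) row 1 is [4, 2], so an eigenvector is (1, -2).
General solution: C_1e^(-4t)(2,-3) + C_2e^(-5t)(1,-2).
Applying x_1(0)=2, x_2(0)=2 gives C_1=6, C_2=-10.

x_1(t) = 12e^(-4t) - 10e^(-5t), x_2(t) = -18e^(-4t) + 20e^(-5t)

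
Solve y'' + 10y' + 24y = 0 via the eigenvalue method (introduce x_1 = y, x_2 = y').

Let x_1 = y, x_2 = y'. Then x_1' = x_2 and x_2' = -24x_1 - 10x_2.
A = [[0,1],[-24,-10]]; det(A-λI) = λ^2 + 10λ + 24.
Eigenvalues λ = -4, -6 with eigenvectors (1,-4), (1,-6).

y(t) = c_1e^(-4t) + c_2e^(-6t)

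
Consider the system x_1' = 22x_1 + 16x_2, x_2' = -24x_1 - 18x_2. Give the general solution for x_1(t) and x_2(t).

Coefficient matrix A = [[22, 16], [-24, -18]].
Characteristic polynomial det(A - λI) = λ^2 - 4λ - 12 = 0.
Eigenvalues λ = -2, 6.
For λ=-2: (A-λI) row 1 is [24, 16], so an eigenvector is (-2, 3).
For λ=6: (A-λI) row 1 is [16, 16], so an eigenvector is (-1, 1).
General solution: K_1e^(-2t)(-2,3) + K_2e^(6t)(-1,1).

x_1(t) = -2K_1e^(-2t) - K_2e^(6t), x_2(t) = 3K_1e^(-2t) + K_2e^(6t)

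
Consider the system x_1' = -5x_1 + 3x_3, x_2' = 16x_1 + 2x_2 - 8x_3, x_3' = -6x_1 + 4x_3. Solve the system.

x_1(t) = C_1e^(t) - C_2e^(-2t), x_2(t) = 2C_2e^(-2t) + C_3e^(2t), x_3(t) = 2C_1e^(t) - C_2e^(-2t)

Coefficient matrix A = [[-5, 0, 3], [16, 2, -8], [-6, 0, 4]].
det(A - λI) = 0 gives eigenvalues λ = 1, -2, 2.
For λ=1: eigenvector (1,0,2).
For λ=-2: eigenvector (-1,2,-1).
For λ=2: eigenvector (0,1,0).
General solution: C_1e^(t)(1,0,2) + C_2e^(-2t)(-1,2,-1) + C_3e^(2t)(0,1,0).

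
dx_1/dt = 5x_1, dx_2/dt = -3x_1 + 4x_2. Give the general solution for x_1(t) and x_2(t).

x_1(t) = C_2e^(5t), x_2(t) = C_1e^(4t) - 3C_2e^(5t)

Coefficient matrix A = [[5, 0], [-3, 4]].
Characteristic polynomial det(A - λI) = λ^2 - 9λ + 20 = 0.
Eigenvalues λ = 4, 5.
For λ=4: (A-λI) row 1 is [1, 0], so an eigenvector is (0, 1).
For λ=5: (A-λI) row 2 is [-3, -1], so an eigenvector is (1, -3).
General solution: C_1e^(4t)(0,1) + C_2e^(5t)(1,-3).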